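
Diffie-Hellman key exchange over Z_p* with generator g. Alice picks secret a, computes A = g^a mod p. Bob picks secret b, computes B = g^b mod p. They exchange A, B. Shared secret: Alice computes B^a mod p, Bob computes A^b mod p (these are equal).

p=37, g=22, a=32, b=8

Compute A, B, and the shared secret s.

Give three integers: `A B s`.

A = 22^32 mod 37  (bits of 32 = 100000)
  bit 0 = 1: r = r^2 * 22 mod 37 = 1^2 * 22 = 1*22 = 22
  bit 1 = 0: r = r^2 mod 37 = 22^2 = 3
  bit 2 = 0: r = r^2 mod 37 = 3^2 = 9
  bit 3 = 0: r = r^2 mod 37 = 9^2 = 7
  bit 4 = 0: r = r^2 mod 37 = 7^2 = 12
  bit 5 = 0: r = r^2 mod 37 = 12^2 = 33
  -> A = 33
B = 22^8 mod 37  (bits of 8 = 1000)
  bit 0 = 1: r = r^2 * 22 mod 37 = 1^2 * 22 = 1*22 = 22
  bit 1 = 0: r = r^2 mod 37 = 22^2 = 3
  bit 2 = 0: r = r^2 mod 37 = 3^2 = 9
  bit 3 = 0: r = r^2 mod 37 = 9^2 = 7
  -> B = 7
s = B^a = 7^32 mod 37  (bits of 32 = 100000)
  bit 0 = 1: r = r^2 * 7 mod 37 = 1^2 * 7 = 1*7 = 7
  bit 1 = 0: r = r^2 mod 37 = 7^2 = 12
  bit 2 = 0: r = r^2 mod 37 = 12^2 = 33
  bit 3 = 0: r = r^2 mod 37 = 33^2 = 16
  bit 4 = 0: r = r^2 mod 37 = 16^2 = 34
  bit 5 = 0: r = r^2 mod 37 = 34^2 = 9
  -> s = B^a = 9

Answer: 33 7 9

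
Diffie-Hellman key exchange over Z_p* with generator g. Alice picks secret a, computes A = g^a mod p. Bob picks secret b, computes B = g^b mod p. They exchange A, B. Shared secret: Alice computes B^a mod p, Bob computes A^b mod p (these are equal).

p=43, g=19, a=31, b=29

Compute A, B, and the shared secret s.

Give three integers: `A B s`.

A = 19^31 mod 43  (bits of 31 = 11111)
  bit 0 = 1: r = r^2 * 19 mod 43 = 1^2 * 19 = 1*19 = 19
  bit 1 = 1: r = r^2 * 19 mod 43 = 19^2 * 19 = 17*19 = 22
  bit 2 = 1: r = r^2 * 19 mod 43 = 22^2 * 19 = 11*19 = 37
  bit 3 = 1: r = r^2 * 19 mod 43 = 37^2 * 19 = 36*19 = 39
  bit 4 = 1: r = r^2 * 19 mod 43 = 39^2 * 19 = 16*19 = 3
  -> A = 3
B = 19^29 mod 43  (bits of 29 = 11101)
  bit 0 = 1: r = r^2 * 19 mod 43 = 1^2 * 19 = 1*19 = 19
  bit 1 = 1: r = r^2 * 19 mod 43 = 19^2 * 19 = 17*19 = 22
  bit 2 = 1: r = r^2 * 19 mod 43 = 22^2 * 19 = 11*19 = 37
  bit 3 = 0: r = r^2 mod 43 = 37^2 = 36
  bit 4 = 1: r = r^2 * 19 mod 43 = 36^2 * 19 = 6*19 = 28
  -> B = 28
s = B^a = 28^31 mod 43  (bits of 31 = 11111)
  bit 0 = 1: r = r^2 * 28 mod 43 = 1^2 * 28 = 1*28 = 28
  bit 1 = 1: r = r^2 * 28 mod 43 = 28^2 * 28 = 10*28 = 22
  bit 2 = 1: r = r^2 * 28 mod 43 = 22^2 * 28 = 11*28 = 7
  bit 3 = 1: r = r^2 * 28 mod 43 = 7^2 * 28 = 6*28 = 39
  bit 4 = 1: r = r^2 * 28 mod 43 = 39^2 * 28 = 16*28 = 18
  -> s = B^a = 18

Answer: 3 28 18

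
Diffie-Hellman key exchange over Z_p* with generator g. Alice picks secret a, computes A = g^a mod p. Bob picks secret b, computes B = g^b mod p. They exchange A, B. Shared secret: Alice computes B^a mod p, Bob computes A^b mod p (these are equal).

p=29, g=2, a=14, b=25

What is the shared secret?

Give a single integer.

A = 2^14 mod 29  (bits of 14 = 1110)
  bit 0 = 1: r = r^2 * 2 mod 29 = 1^2 * 2 = 1*2 = 2
  bit 1 = 1: r = r^2 * 2 mod 29 = 2^2 * 2 = 4*2 = 8
  bit 2 = 1: r = r^2 * 2 mod 29 = 8^2 * 2 = 6*2 = 12
  bit 3 = 0: r = r^2 mod 29 = 12^2 = 28
  -> A = 28
B = 2^25 mod 29  (bits of 25 = 11001)
  bit 0 = 1: r = r^2 * 2 mod 29 = 1^2 * 2 = 1*2 = 2
  bit 1 = 1: r = r^2 * 2 mod 29 = 2^2 * 2 = 4*2 = 8
  bit 2 = 0: r = r^2 mod 29 = 8^2 = 6
  bit 3 = 0: r = r^2 mod 29 = 6^2 = 7
  bit 4 = 1: r = r^2 * 2 mod 29 = 7^2 * 2 = 20*2 = 11
  -> B = 11
s = B^a = 11^14 mod 29  (bits of 14 = 1110)
  bit 0 = 1: r = r^2 * 11 mod 29 = 1^2 * 11 = 1*11 = 11
  bit 1 = 1: r = r^2 * 11 mod 29 = 11^2 * 11 = 5*11 = 26
  bit 2 = 1: r = r^2 * 11 mod 29 = 26^2 * 11 = 9*11 = 12
  bit 3 = 0: r = r^2 mod 29 = 12^2 = 28
  -> s = B^a = 28

Answer: 28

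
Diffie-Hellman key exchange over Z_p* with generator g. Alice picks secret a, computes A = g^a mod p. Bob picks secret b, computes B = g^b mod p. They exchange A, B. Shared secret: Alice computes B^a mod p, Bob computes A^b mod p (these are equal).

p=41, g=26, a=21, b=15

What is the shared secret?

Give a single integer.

A = 26^21 mod 41  (bits of 21 = 10101)
  bit 0 = 1: r = r^2 * 26 mod 41 = 1^2 * 26 = 1*26 = 26
  bit 1 = 0: r = r^2 mod 41 = 26^2 = 20
  bit 2 = 1: r = r^2 * 26 mod 41 = 20^2 * 26 = 31*26 = 27
  bit 3 = 0: r = r^2 mod 41 = 27^2 = 32
  bit 4 = 1: r = r^2 * 26 mod 41 = 32^2 * 26 = 40*26 = 15
  -> A = 15
B = 26^15 mod 41  (bits of 15 = 1111)
  bit 0 = 1: r = r^2 * 26 mod 41 = 1^2 * 26 = 1*26 = 26
  bit 1 = 1: r = r^2 * 26 mod 41 = 26^2 * 26 = 20*26 = 28
  bit 2 = 1: r = r^2 * 26 mod 41 = 28^2 * 26 = 5*26 = 7
  bit 3 = 1: r = r^2 * 26 mod 41 = 7^2 * 26 = 8*26 = 3
  -> B = 3
s = B^a = 3^21 mod 41  (bits of 21 = 10101)
  bit 0 = 1: r = r^2 * 3 mod 41 = 1^2 * 3 = 1*3 = 3
  bit 1 = 0: r = r^2 mod 41 = 3^2 = 9
  bit 2 = 1: r = r^2 * 3 mod 41 = 9^2 * 3 = 40*3 = 38
  bit 3 = 0: r = r^2 mod 41 = 38^2 = 9
  bit 4 = 1: r = r^2 * 3 mod 41 = 9^2 * 3 = 40*3 = 38
  -> s = B^a = 38

Answer: 38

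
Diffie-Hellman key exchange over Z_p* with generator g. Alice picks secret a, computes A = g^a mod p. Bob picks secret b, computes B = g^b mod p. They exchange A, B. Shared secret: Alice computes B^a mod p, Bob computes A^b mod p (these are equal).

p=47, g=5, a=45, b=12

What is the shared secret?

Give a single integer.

Answer: 34

Derivation:
A = 5^45 mod 47  (bits of 45 = 101101)
  bit 0 = 1: r = r^2 * 5 mod 47 = 1^2 * 5 = 1*5 = 5
  bit 1 = 0: r = r^2 mod 47 = 5^2 = 25
  bit 2 = 1: r = r^2 * 5 mod 47 = 25^2 * 5 = 14*5 = 23
  bit 3 = 1: r = r^2 * 5 mod 47 = 23^2 * 5 = 12*5 = 13
  bit 4 = 0: r = r^2 mod 47 = 13^2 = 28
  bit 5 = 1: r = r^2 * 5 mod 47 = 28^2 * 5 = 32*5 = 19
  -> A = 19
B = 5^12 mod 47  (bits of 12 = 1100)
  bit 0 = 1: r = r^2 * 5 mod 47 = 1^2 * 5 = 1*5 = 5
  bit 1 = 1: r = r^2 * 5 mod 47 = 5^2 * 5 = 25*5 = 31
  bit 2 = 0: r = r^2 mod 47 = 31^2 = 21
  bit 3 = 0: r = r^2 mod 47 = 21^2 = 18
  -> B = 18
s = B^a = 18^45 mod 47  (bits of 45 = 101101)
  bit 0 = 1: r = r^2 * 18 mod 47 = 1^2 * 18 = 1*18 = 18
  bit 1 = 0: r = r^2 mod 47 = 18^2 = 42
  bit 2 = 1: r = r^2 * 18 mod 47 = 42^2 * 18 = 25*18 = 27
  bit 3 = 1: r = r^2 * 18 mod 47 = 27^2 * 18 = 24*18 = 9
  bit 4 = 0: r = r^2 mod 47 = 9^2 = 34
  bit 5 = 1: r = r^2 * 18 mod 47 = 34^2 * 18 = 28*18 = 34
  -> s = B^a = 34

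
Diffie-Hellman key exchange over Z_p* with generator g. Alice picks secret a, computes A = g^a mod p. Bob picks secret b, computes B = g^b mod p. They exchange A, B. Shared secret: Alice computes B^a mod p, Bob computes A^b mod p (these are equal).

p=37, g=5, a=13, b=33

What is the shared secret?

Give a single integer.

Answer: 8

Derivation:
A = 5^13 mod 37  (bits of 13 = 1101)
  bit 0 = 1: r = r^2 * 5 mod 37 = 1^2 * 5 = 1*5 = 5
  bit 1 = 1: r = r^2 * 5 mod 37 = 5^2 * 5 = 25*5 = 14
  bit 2 = 0: r = r^2 mod 37 = 14^2 = 11
  bit 3 = 1: r = r^2 * 5 mod 37 = 11^2 * 5 = 10*5 = 13
  -> A = 13
B = 5^33 mod 37  (bits of 33 = 100001)
  bit 0 = 1: r = r^2 * 5 mod 37 = 1^2 * 5 = 1*5 = 5
  bit 1 = 0: r = r^2 mod 37 = 5^2 = 25
  bit 2 = 0: r = r^2 mod 37 = 25^2 = 33
  bit 3 = 0: r = r^2 mod 37 = 33^2 = 16
  bit 4 = 0: r = r^2 mod 37 = 16^2 = 34
  bit 5 = 1: r = r^2 * 5 mod 37 = 34^2 * 5 = 9*5 = 8
  -> B = 8
s = B^a = 8^13 mod 37  (bits of 13 = 1101)
  bit 0 = 1: r = r^2 * 8 mod 37 = 1^2 * 8 = 1*8 = 8
  bit 1 = 1: r = r^2 * 8 mod 37 = 8^2 * 8 = 27*8 = 31
  bit 2 = 0: r = r^2 mod 37 = 31^2 = 36
  bit 3 = 1: r = r^2 * 8 mod 37 = 36^2 * 8 = 1*8 = 8
  -> s = B^a = 8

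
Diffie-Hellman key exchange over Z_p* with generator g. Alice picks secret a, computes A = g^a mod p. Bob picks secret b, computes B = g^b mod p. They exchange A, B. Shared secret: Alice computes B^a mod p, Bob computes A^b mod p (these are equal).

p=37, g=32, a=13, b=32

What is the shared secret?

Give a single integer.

A = 32^13 mod 37  (bits of 13 = 1101)
  bit 0 = 1: r = r^2 * 32 mod 37 = 1^2 * 32 = 1*32 = 32
  bit 1 = 1: r = r^2 * 32 mod 37 = 32^2 * 32 = 25*32 = 23
  bit 2 = 0: r = r^2 mod 37 = 23^2 = 11
  bit 3 = 1: r = r^2 * 32 mod 37 = 11^2 * 32 = 10*32 = 24
  -> A = 24
B = 32^32 mod 37  (bits of 32 = 100000)
  bit 0 = 1: r = r^2 * 32 mod 37 = 1^2 * 32 = 1*32 = 32
  bit 1 = 0: r = r^2 mod 37 = 32^2 = 25
  bit 2 = 0: r = r^2 mod 37 = 25^2 = 33
  bit 3 = 0: r = r^2 mod 37 = 33^2 = 16
  bit 4 = 0: r = r^2 mod 37 = 16^2 = 34
  bit 5 = 0: r = r^2 mod 37 = 34^2 = 9
  -> B = 9
s = B^a = 9^13 mod 37  (bits of 13 = 1101)
  bit 0 = 1: r = r^2 * 9 mod 37 = 1^2 * 9 = 1*9 = 9
  bit 1 = 1: r = r^2 * 9 mod 37 = 9^2 * 9 = 7*9 = 26
  bit 2 = 0: r = r^2 mod 37 = 26^2 = 10
  bit 3 = 1: r = r^2 * 9 mod 37 = 10^2 * 9 = 26*9 = 12
  -> s = B^a = 12

Answer: 12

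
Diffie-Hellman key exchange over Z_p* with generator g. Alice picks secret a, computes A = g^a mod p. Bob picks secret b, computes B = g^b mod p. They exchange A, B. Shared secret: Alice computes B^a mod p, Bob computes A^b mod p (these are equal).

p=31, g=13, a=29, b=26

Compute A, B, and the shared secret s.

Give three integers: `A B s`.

Answer: 12 28 10

Derivation:
A = 13^29 mod 31  (bits of 29 = 11101)
  bit 0 = 1: r = r^2 * 13 mod 31 = 1^2 * 13 = 1*13 = 13
  bit 1 = 1: r = r^2 * 13 mod 31 = 13^2 * 13 = 14*13 = 27
  bit 2 = 1: r = r^2 * 13 mod 31 = 27^2 * 13 = 16*13 = 22
  bit 3 = 0: r = r^2 mod 31 = 22^2 = 19
  bit 4 = 1: r = r^2 * 13 mod 31 = 19^2 * 13 = 20*13 = 12
  -> A = 12
B = 13^26 mod 31  (bits of 26 = 11010)
  bit 0 = 1: r = r^2 * 13 mod 31 = 1^2 * 13 = 1*13 = 13
  bit 1 = 1: r = r^2 * 13 mod 31 = 13^2 * 13 = 14*13 = 27
  bit 2 = 0: r = r^2 mod 31 = 27^2 = 16
  bit 3 = 1: r = r^2 * 13 mod 31 = 16^2 * 13 = 8*13 = 11
  bit 4 = 0: r = r^2 mod 31 = 11^2 = 28
  -> B = 28
s = B^a = 28^29 mod 31  (bits of 29 = 11101)
  bit 0 = 1: r = r^2 * 28 mod 31 = 1^2 * 28 = 1*28 = 28
  bit 1 = 1: r = r^2 * 28 mod 31 = 28^2 * 28 = 9*28 = 4
  bit 2 = 1: r = r^2 * 28 mod 31 = 4^2 * 28 = 16*28 = 14
  bit 3 = 0: r = r^2 mod 31 = 14^2 = 10
  bit 4 = 1: r = r^2 * 28 mod 31 = 10^2 * 28 = 7*28 = 10
  -> s = B^a = 10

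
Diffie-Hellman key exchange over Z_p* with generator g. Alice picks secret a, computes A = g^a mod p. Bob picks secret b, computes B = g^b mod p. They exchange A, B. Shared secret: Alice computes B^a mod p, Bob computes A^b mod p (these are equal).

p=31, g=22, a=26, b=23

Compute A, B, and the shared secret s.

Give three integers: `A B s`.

Answer: 14 3 18

Derivation:
A = 22^26 mod 31  (bits of 26 = 11010)
  bit 0 = 1: r = r^2 * 22 mod 31 = 1^2 * 22 = 1*22 = 22
  bit 1 = 1: r = r^2 * 22 mod 31 = 22^2 * 22 = 19*22 = 15
  bit 2 = 0: r = r^2 mod 31 = 15^2 = 8
  bit 3 = 1: r = r^2 * 22 mod 31 = 8^2 * 22 = 2*22 = 13
  bit 4 = 0: r = r^2 mod 31 = 13^2 = 14
  -> A = 14
B = 22^23 mod 31  (bits of 23 = 10111)
  bit 0 = 1: r = r^2 * 22 mod 31 = 1^2 * 22 = 1*22 = 22
  bit 1 = 0: r = r^2 mod 31 = 22^2 = 19
  bit 2 = 1: r = r^2 * 22 mod 31 = 19^2 * 22 = 20*22 = 6
  bit 3 = 1: r = r^2 * 22 mod 31 = 6^2 * 22 = 5*22 = 17
  bit 4 = 1: r = r^2 * 22 mod 31 = 17^2 * 22 = 10*22 = 3
  -> B = 3
s = B^a = 3^26 mod 31  (bits of 26 = 11010)
  bit 0 = 1: r = r^2 * 3 mod 31 = 1^2 * 3 = 1*3 = 3
  bit 1 = 1: r = r^2 * 3 mod 31 = 3^2 * 3 = 9*3 = 27
  bit 2 = 0: r = r^2 mod 31 = 27^2 = 16
  bit 3 = 1: r = r^2 * 3 mod 31 = 16^2 * 3 = 8*3 = 24
  bit 4 = 0: r = r^2 mod 31 = 24^2 = 18
  -> s = B^a = 18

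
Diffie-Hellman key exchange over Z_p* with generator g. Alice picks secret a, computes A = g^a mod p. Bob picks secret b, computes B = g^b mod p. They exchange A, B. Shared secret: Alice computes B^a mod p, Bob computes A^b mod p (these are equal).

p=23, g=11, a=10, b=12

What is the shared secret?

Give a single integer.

Answer: 2

Derivation:
A = 11^10 mod 23  (bits of 10 = 1010)
  bit 0 = 1: r = r^2 * 11 mod 23 = 1^2 * 11 = 1*11 = 11
  bit 1 = 0: r = r^2 mod 23 = 11^2 = 6
  bit 2 = 1: r = r^2 * 11 mod 23 = 6^2 * 11 = 13*11 = 5
  bit 3 = 0: r = r^2 mod 23 = 5^2 = 2
  -> A = 2
B = 11^12 mod 23  (bits of 12 = 1100)
  bit 0 = 1: r = r^2 * 11 mod 23 = 1^2 * 11 = 1*11 = 11
  bit 1 = 1: r = r^2 * 11 mod 23 = 11^2 * 11 = 6*11 = 20
  bit 2 = 0: r = r^2 mod 23 = 20^2 = 9
  bit 3 = 0: r = r^2 mod 23 = 9^2 = 12
  -> B = 12
s = B^a = 12^10 mod 23  (bits of 10 = 1010)
  bit 0 = 1: r = r^2 * 12 mod 23 = 1^2 * 12 = 1*12 = 12
  bit 1 = 0: r = r^2 mod 23 = 12^2 = 6
  bit 2 = 1: r = r^2 * 12 mod 23 = 6^2 * 12 = 13*12 = 18
  bit 3 = 0: r = r^2 mod 23 = 18^2 = 2
  -> s = B^a = 2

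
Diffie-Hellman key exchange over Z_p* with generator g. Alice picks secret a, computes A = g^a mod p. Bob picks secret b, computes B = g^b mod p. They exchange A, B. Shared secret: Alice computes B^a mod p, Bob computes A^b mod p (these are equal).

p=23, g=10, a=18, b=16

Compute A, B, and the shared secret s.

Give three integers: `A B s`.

Answer: 9 4 8

Derivation:
A = 10^18 mod 23  (bits of 18 = 10010)
  bit 0 = 1: r = r^2 * 10 mod 23 = 1^2 * 10 = 1*10 = 10
  bit 1 = 0: r = r^2 mod 23 = 10^2 = 8
  bit 2 = 0: r = r^2 mod 23 = 8^2 = 18
  bit 3 = 1: r = r^2 * 10 mod 23 = 18^2 * 10 = 2*10 = 20
  bit 4 = 0: r = r^2 mod 23 = 20^2 = 9
  -> A = 9
B = 10^16 mod 23  (bits of 16 = 10000)
  bit 0 = 1: r = r^2 * 10 mod 23 = 1^2 * 10 = 1*10 = 10
  bit 1 = 0: r = r^2 mod 23 = 10^2 = 8
  bit 2 = 0: r = r^2 mod 23 = 8^2 = 18
  bit 3 = 0: r = r^2 mod 23 = 18^2 = 2
  bit 4 = 0: r = r^2 mod 23 = 2^2 = 4
  -> B = 4
s = B^a = 4^18 mod 23  (bits of 18 = 10010)
  bit 0 = 1: r = r^2 * 4 mod 23 = 1^2 * 4 = 1*4 = 4
  bit 1 = 0: r = r^2 mod 23 = 4^2 = 16
  bit 2 = 0: r = r^2 mod 23 = 16^2 = 3
  bit 3 = 1: r = r^2 * 4 mod 23 = 3^2 * 4 = 9*4 = 13
  bit 4 = 0: r = r^2 mod 23 = 13^2 = 8
  -> s = B^a = 8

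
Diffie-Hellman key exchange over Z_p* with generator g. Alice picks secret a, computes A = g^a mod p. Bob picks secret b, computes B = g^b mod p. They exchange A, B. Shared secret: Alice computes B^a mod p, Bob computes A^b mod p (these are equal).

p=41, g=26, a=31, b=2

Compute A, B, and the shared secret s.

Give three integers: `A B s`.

A = 26^31 mod 41  (bits of 31 = 11111)
  bit 0 = 1: r = r^2 * 26 mod 41 = 1^2 * 26 = 1*26 = 26
  bit 1 = 1: r = r^2 * 26 mod 41 = 26^2 * 26 = 20*26 = 28
  bit 2 = 1: r = r^2 * 26 mod 41 = 28^2 * 26 = 5*26 = 7
  bit 3 = 1: r = r^2 * 26 mod 41 = 7^2 * 26 = 8*26 = 3
  bit 4 = 1: r = r^2 * 26 mod 41 = 3^2 * 26 = 9*26 = 29
  -> A = 29
B = 26^2 mod 41  (bits of 2 = 10)
  bit 0 = 1: r = r^2 * 26 mod 41 = 1^2 * 26 = 1*26 = 26
  bit 1 = 0: r = r^2 mod 41 = 26^2 = 20
  -> B = 20
s = B^a = 20^31 mod 41  (bits of 31 = 11111)
  bit 0 = 1: r = r^2 * 20 mod 41 = 1^2 * 20 = 1*20 = 20
  bit 1 = 1: r = r^2 * 20 mod 41 = 20^2 * 20 = 31*20 = 5
  bit 2 = 1: r = r^2 * 20 mod 41 = 5^2 * 20 = 25*20 = 8
  bit 3 = 1: r = r^2 * 20 mod 41 = 8^2 * 20 = 23*20 = 9
  bit 4 = 1: r = r^2 * 20 mod 41 = 9^2 * 20 = 40*20 = 21
  -> s = B^a = 21

Answer: 29 20 21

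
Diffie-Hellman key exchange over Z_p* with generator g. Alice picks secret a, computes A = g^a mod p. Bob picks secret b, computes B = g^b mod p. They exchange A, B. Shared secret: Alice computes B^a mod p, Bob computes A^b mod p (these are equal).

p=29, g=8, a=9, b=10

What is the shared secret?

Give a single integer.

A = 8^9 mod 29  (bits of 9 = 1001)
  bit 0 = 1: r = r^2 * 8 mod 29 = 1^2 * 8 = 1*8 = 8
  bit 1 = 0: r = r^2 mod 29 = 8^2 = 6
  bit 2 = 0: r = r^2 mod 29 = 6^2 = 7
  bit 3 = 1: r = r^2 * 8 mod 29 = 7^2 * 8 = 20*8 = 15
  -> A = 15
B = 8^10 mod 29  (bits of 10 = 1010)
  bit 0 = 1: r = r^2 * 8 mod 29 = 1^2 * 8 = 1*8 = 8
  bit 1 = 0: r = r^2 mod 29 = 8^2 = 6
  bit 2 = 1: r = r^2 * 8 mod 29 = 6^2 * 8 = 7*8 = 27
  bit 3 = 0: r = r^2 mod 29 = 27^2 = 4
  -> B = 4
s = B^a = 4^9 mod 29  (bits of 9 = 1001)
  bit 0 = 1: r = r^2 * 4 mod 29 = 1^2 * 4 = 1*4 = 4
  bit 1 = 0: r = r^2 mod 29 = 4^2 = 16
  bit 2 = 0: r = r^2 mod 29 = 16^2 = 24
  bit 3 = 1: r = r^2 * 4 mod 29 = 24^2 * 4 = 25*4 = 13
  -> s = B^a = 13

Answer: 13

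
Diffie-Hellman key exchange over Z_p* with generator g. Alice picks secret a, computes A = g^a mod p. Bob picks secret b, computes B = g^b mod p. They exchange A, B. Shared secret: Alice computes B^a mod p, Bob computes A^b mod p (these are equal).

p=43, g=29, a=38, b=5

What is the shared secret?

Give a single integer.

Answer: 14

Derivation:
A = 29^38 mod 43  (bits of 38 = 100110)
  bit 0 = 1: r = r^2 * 29 mod 43 = 1^2 * 29 = 1*29 = 29
  bit 1 = 0: r = r^2 mod 43 = 29^2 = 24
  bit 2 = 0: r = r^2 mod 43 = 24^2 = 17
  bit 3 = 1: r = r^2 * 29 mod 43 = 17^2 * 29 = 31*29 = 39
  bit 4 = 1: r = r^2 * 29 mod 43 = 39^2 * 29 = 16*29 = 34
  bit 5 = 0: r = r^2 mod 43 = 34^2 = 38
  -> A = 38
B = 29^5 mod 43  (bits of 5 = 101)
  bit 0 = 1: r = r^2 * 29 mod 43 = 1^2 * 29 = 1*29 = 29
  bit 1 = 0: r = r^2 mod 43 = 29^2 = 24
  bit 2 = 1: r = r^2 * 29 mod 43 = 24^2 * 29 = 17*29 = 20
  -> B = 20
s = B^a = 20^38 mod 43  (bits of 38 = 100110)
  bit 0 = 1: r = r^2 * 20 mod 43 = 1^2 * 20 = 1*20 = 20
  bit 1 = 0: r = r^2 mod 43 = 20^2 = 13
  bit 2 = 0: r = r^2 mod 43 = 13^2 = 40
  bit 3 = 1: r = r^2 * 20 mod 43 = 40^2 * 20 = 9*20 = 8
  bit 4 = 1: r = r^2 * 20 mod 43 = 8^2 * 20 = 21*20 = 33
  bit 5 = 0: r = r^2 mod 43 = 33^2 = 14
  -> s = B^a = 14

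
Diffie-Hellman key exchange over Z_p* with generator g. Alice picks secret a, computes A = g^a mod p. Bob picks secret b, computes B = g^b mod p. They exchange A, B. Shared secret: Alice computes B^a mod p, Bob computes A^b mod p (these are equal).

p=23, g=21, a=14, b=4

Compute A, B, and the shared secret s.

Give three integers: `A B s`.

Answer: 8 16 2

Derivation:
A = 21^14 mod 23  (bits of 14 = 1110)
  bit 0 = 1: r = r^2 * 21 mod 23 = 1^2 * 21 = 1*21 = 21
  bit 1 = 1: r = r^2 * 21 mod 23 = 21^2 * 21 = 4*21 = 15
  bit 2 = 1: r = r^2 * 21 mod 23 = 15^2 * 21 = 18*21 = 10
  bit 3 = 0: r = r^2 mod 23 = 10^2 = 8
  -> A = 8
B = 21^4 mod 23  (bits of 4 = 100)
  bit 0 = 1: r = r^2 * 21 mod 23 = 1^2 * 21 = 1*21 = 21
  bit 1 = 0: r = r^2 mod 23 = 21^2 = 4
  bit 2 = 0: r = r^2 mod 23 = 4^2 = 16
  -> B = 16
s = B^a = 16^14 mod 23  (bits of 14 = 1110)
  bit 0 = 1: r = r^2 * 16 mod 23 = 1^2 * 16 = 1*16 = 16
  bit 1 = 1: r = r^2 * 16 mod 23 = 16^2 * 16 = 3*16 = 2
  bit 2 = 1: r = r^2 * 16 mod 23 = 2^2 * 16 = 4*16 = 18
  bit 3 = 0: r = r^2 mod 23 = 18^2 = 2
  -> s = B^a = 2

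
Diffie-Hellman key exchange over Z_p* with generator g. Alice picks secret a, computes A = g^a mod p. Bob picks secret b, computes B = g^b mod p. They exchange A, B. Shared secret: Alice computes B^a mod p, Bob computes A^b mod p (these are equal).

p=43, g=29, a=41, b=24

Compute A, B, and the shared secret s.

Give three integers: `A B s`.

A = 29^41 mod 43  (bits of 41 = 101001)
  bit 0 = 1: r = r^2 * 29 mod 43 = 1^2 * 29 = 1*29 = 29
  bit 1 = 0: r = r^2 mod 43 = 29^2 = 24
  bit 2 = 1: r = r^2 * 29 mod 43 = 24^2 * 29 = 17*29 = 20
  bit 3 = 0: r = r^2 mod 43 = 20^2 = 13
  bit 4 = 0: r = r^2 mod 43 = 13^2 = 40
  bit 5 = 1: r = r^2 * 29 mod 43 = 40^2 * 29 = 9*29 = 3
  -> A = 3
B = 29^24 mod 43  (bits of 24 = 11000)
  bit 0 = 1: r = r^2 * 29 mod 43 = 1^2 * 29 = 1*29 = 29
  bit 1 = 1: r = r^2 * 29 mod 43 = 29^2 * 29 = 24*29 = 8
  bit 2 = 0: r = r^2 mod 43 = 8^2 = 21
  bit 3 = 0: r = r^2 mod 43 = 21^2 = 11
  bit 4 = 0: r = r^2 mod 43 = 11^2 = 35
  -> B = 35
s = B^a = 35^41 mod 43  (bits of 41 = 101001)
  bit 0 = 1: r = r^2 * 35 mod 43 = 1^2 * 35 = 1*35 = 35
  bit 1 = 0: r = r^2 mod 43 = 35^2 = 21
  bit 2 = 1: r = r^2 * 35 mod 43 = 21^2 * 35 = 11*35 = 41
  bit 3 = 0: r = r^2 mod 43 = 41^2 = 4
  bit 4 = 0: r = r^2 mod 43 = 4^2 = 16
  bit 5 = 1: r = r^2 * 35 mod 43 = 16^2 * 35 = 41*35 = 16
  -> s = B^a = 16

Answer: 3 35 16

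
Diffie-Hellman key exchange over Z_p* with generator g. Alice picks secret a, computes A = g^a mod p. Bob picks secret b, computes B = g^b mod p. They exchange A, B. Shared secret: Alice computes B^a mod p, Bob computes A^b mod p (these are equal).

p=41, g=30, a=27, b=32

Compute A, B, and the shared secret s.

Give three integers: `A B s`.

A = 30^27 mod 41  (bits of 27 = 11011)
  bit 0 = 1: r = r^2 * 30 mod 41 = 1^2 * 30 = 1*30 = 30
  bit 1 = 1: r = r^2 * 30 mod 41 = 30^2 * 30 = 39*30 = 22
  bit 2 = 0: r = r^2 mod 41 = 22^2 = 33
  bit 3 = 1: r = r^2 * 30 mod 41 = 33^2 * 30 = 23*30 = 34
  bit 4 = 1: r = r^2 * 30 mod 41 = 34^2 * 30 = 8*30 = 35
  -> A = 35
B = 30^32 mod 41  (bits of 32 = 100000)
  bit 0 = 1: r = r^2 * 30 mod 41 = 1^2 * 30 = 1*30 = 30
  bit 1 = 0: r = r^2 mod 41 = 30^2 = 39
  bit 2 = 0: r = r^2 mod 41 = 39^2 = 4
  bit 3 = 0: r = r^2 mod 41 = 4^2 = 16
  bit 4 = 0: r = r^2 mod 41 = 16^2 = 10
  bit 5 = 0: r = r^2 mod 41 = 10^2 = 18
  -> B = 18
s = B^a = 18^27 mod 41  (bits of 27 = 11011)
  bit 0 = 1: r = r^2 * 18 mod 41 = 1^2 * 18 = 1*18 = 18
  bit 1 = 1: r = r^2 * 18 mod 41 = 18^2 * 18 = 37*18 = 10
  bit 2 = 0: r = r^2 mod 41 = 10^2 = 18
  bit 3 = 1: r = r^2 * 18 mod 41 = 18^2 * 18 = 37*18 = 10
  bit 4 = 1: r = r^2 * 18 mod 41 = 10^2 * 18 = 18*18 = 37
  -> s = B^a = 37

Answer: 35 18 37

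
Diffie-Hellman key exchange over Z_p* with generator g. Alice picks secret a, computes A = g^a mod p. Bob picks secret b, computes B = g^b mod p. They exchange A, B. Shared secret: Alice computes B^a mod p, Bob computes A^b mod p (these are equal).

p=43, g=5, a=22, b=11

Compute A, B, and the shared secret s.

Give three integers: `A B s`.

A = 5^22 mod 43  (bits of 22 = 10110)
  bit 0 = 1: r = r^2 * 5 mod 43 = 1^2 * 5 = 1*5 = 5
  bit 1 = 0: r = r^2 mod 43 = 5^2 = 25
  bit 2 = 1: r = r^2 * 5 mod 43 = 25^2 * 5 = 23*5 = 29
  bit 3 = 1: r = r^2 * 5 mod 43 = 29^2 * 5 = 24*5 = 34
  bit 4 = 0: r = r^2 mod 43 = 34^2 = 38
  -> A = 38
B = 5^11 mod 43  (bits of 11 = 1011)
  bit 0 = 1: r = r^2 * 5 mod 43 = 1^2 * 5 = 1*5 = 5
  bit 1 = 0: r = r^2 mod 43 = 5^2 = 25
  bit 2 = 1: r = r^2 * 5 mod 43 = 25^2 * 5 = 23*5 = 29
  bit 3 = 1: r = r^2 * 5 mod 43 = 29^2 * 5 = 24*5 = 34
  -> B = 34
s = B^a = 34^22 mod 43  (bits of 22 = 10110)
  bit 0 = 1: r = r^2 * 34 mod 43 = 1^2 * 34 = 1*34 = 34
  bit 1 = 0: r = r^2 mod 43 = 34^2 = 38
  bit 2 = 1: r = r^2 * 34 mod 43 = 38^2 * 34 = 25*34 = 33
  bit 3 = 1: r = r^2 * 34 mod 43 = 33^2 * 34 = 14*34 = 3
  bit 4 = 0: r = r^2 mod 43 = 3^2 = 9
  -> s = B^a = 9

Answer: 38 34 9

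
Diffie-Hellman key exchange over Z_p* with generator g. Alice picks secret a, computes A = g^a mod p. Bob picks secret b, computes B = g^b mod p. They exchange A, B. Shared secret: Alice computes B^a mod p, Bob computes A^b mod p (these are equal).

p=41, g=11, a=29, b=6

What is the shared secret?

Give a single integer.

A = 11^29 mod 41  (bits of 29 = 11101)
  bit 0 = 1: r = r^2 * 11 mod 41 = 1^2 * 11 = 1*11 = 11
  bit 1 = 1: r = r^2 * 11 mod 41 = 11^2 * 11 = 39*11 = 19
  bit 2 = 1: r = r^2 * 11 mod 41 = 19^2 * 11 = 33*11 = 35
  bit 3 = 0: r = r^2 mod 41 = 35^2 = 36
  bit 4 = 1: r = r^2 * 11 mod 41 = 36^2 * 11 = 25*11 = 29
  -> A = 29
B = 11^6 mod 41  (bits of 6 = 110)
  bit 0 = 1: r = r^2 * 11 mod 41 = 1^2 * 11 = 1*11 = 11
  bit 1 = 1: r = r^2 * 11 mod 41 = 11^2 * 11 = 39*11 = 19
  bit 2 = 0: r = r^2 mod 41 = 19^2 = 33
  -> B = 33
s = B^a = 33^29 mod 41  (bits of 29 = 11101)
  bit 0 = 1: r = r^2 * 33 mod 41 = 1^2 * 33 = 1*33 = 33
  bit 1 = 1: r = r^2 * 33 mod 41 = 33^2 * 33 = 23*33 = 21
  bit 2 = 1: r = r^2 * 33 mod 41 = 21^2 * 33 = 31*33 = 39
  bit 3 = 0: r = r^2 mod 41 = 39^2 = 4
  bit 4 = 1: r = r^2 * 33 mod 41 = 4^2 * 33 = 16*33 = 36
  -> s = B^a = 36

Answer: 36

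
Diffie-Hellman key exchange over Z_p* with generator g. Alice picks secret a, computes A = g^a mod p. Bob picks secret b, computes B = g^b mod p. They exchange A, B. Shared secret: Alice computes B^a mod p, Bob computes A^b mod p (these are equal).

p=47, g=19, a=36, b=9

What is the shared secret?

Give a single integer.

Answer: 32

Derivation:
A = 19^36 mod 47  (bits of 36 = 100100)
  bit 0 = 1: r = r^2 * 19 mod 47 = 1^2 * 19 = 1*19 = 19
  bit 1 = 0: r = r^2 mod 47 = 19^2 = 32
  bit 2 = 0: r = r^2 mod 47 = 32^2 = 37
  bit 3 = 1: r = r^2 * 19 mod 47 = 37^2 * 19 = 6*19 = 20
  bit 4 = 0: r = r^2 mod 47 = 20^2 = 24
  bit 5 = 0: r = r^2 mod 47 = 24^2 = 12
  -> A = 12
B = 19^9 mod 47  (bits of 9 = 1001)
  bit 0 = 1: r = r^2 * 19 mod 47 = 1^2 * 19 = 1*19 = 19
  bit 1 = 0: r = r^2 mod 47 = 19^2 = 32
  bit 2 = 0: r = r^2 mod 47 = 32^2 = 37
  bit 3 = 1: r = r^2 * 19 mod 47 = 37^2 * 19 = 6*19 = 20
  -> B = 20
s = B^a = 20^36 mod 47  (bits of 36 = 100100)
  bit 0 = 1: r = r^2 * 20 mod 47 = 1^2 * 20 = 1*20 = 20
  bit 1 = 0: r = r^2 mod 47 = 20^2 = 24
  bit 2 = 0: r = r^2 mod 47 = 24^2 = 12
  bit 3 = 1: r = r^2 * 20 mod 47 = 12^2 * 20 = 3*20 = 13
  bit 4 = 0: r = r^2 mod 47 = 13^2 = 28
  bit 5 = 0: r = r^2 mod 47 = 28^2 = 32
  -> s = B^a = 32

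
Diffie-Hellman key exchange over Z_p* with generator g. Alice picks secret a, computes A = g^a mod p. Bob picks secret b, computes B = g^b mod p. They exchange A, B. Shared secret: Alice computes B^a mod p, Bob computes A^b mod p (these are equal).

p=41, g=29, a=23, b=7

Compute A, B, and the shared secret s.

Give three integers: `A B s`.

Answer: 6 19 29

Derivation:
A = 29^23 mod 41  (bits of 23 = 10111)
  bit 0 = 1: r = r^2 * 29 mod 41 = 1^2 * 29 = 1*29 = 29
  bit 1 = 0: r = r^2 mod 41 = 29^2 = 21
  bit 2 = 1: r = r^2 * 29 mod 41 = 21^2 * 29 = 31*29 = 38
  bit 3 = 1: r = r^2 * 29 mod 41 = 38^2 * 29 = 9*29 = 15
  bit 4 = 1: r = r^2 * 29 mod 41 = 15^2 * 29 = 20*29 = 6
  -> A = 6
B = 29^7 mod 41  (bits of 7 = 111)
  bit 0 = 1: r = r^2 * 29 mod 41 = 1^2 * 29 = 1*29 = 29
  bit 1 = 1: r = r^2 * 29 mod 41 = 29^2 * 29 = 21*29 = 35
  bit 2 = 1: r = r^2 * 29 mod 41 = 35^2 * 29 = 36*29 = 19
  -> B = 19
s = B^a = 19^23 mod 41  (bits of 23 = 10111)
  bit 0 = 1: r = r^2 * 19 mod 41 = 1^2 * 19 = 1*19 = 19
  bit 1 = 0: r = r^2 mod 41 = 19^2 = 33
  bit 2 = 1: r = r^2 * 19 mod 41 = 33^2 * 19 = 23*19 = 27
  bit 3 = 1: r = r^2 * 19 mod 41 = 27^2 * 19 = 32*19 = 34
  bit 4 = 1: r = r^2 * 19 mod 41 = 34^2 * 19 = 8*19 = 29
  -> s = B^a = 29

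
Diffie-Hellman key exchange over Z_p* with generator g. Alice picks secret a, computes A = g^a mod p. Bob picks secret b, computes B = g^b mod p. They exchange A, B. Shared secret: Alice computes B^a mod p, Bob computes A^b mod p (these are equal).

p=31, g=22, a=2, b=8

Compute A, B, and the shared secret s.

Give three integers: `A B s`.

Answer: 19 28 9

Derivation:
A = 22^2 mod 31  (bits of 2 = 10)
  bit 0 = 1: r = r^2 * 22 mod 31 = 1^2 * 22 = 1*22 = 22
  bit 1 = 0: r = r^2 mod 31 = 22^2 = 19
  -> A = 19
B = 22^8 mod 31  (bits of 8 = 1000)
  bit 0 = 1: r = r^2 * 22 mod 31 = 1^2 * 22 = 1*22 = 22
  bit 1 = 0: r = r^2 mod 31 = 22^2 = 19
  bit 2 = 0: r = r^2 mod 31 = 19^2 = 20
  bit 3 = 0: r = r^2 mod 31 = 20^2 = 28
  -> B = 28
s = B^a = 28^2 mod 31  (bits of 2 = 10)
  bit 0 = 1: r = r^2 * 28 mod 31 = 1^2 * 28 = 1*28 = 28
  bit 1 = 0: r = r^2 mod 31 = 28^2 = 9
  -> s = B^a = 9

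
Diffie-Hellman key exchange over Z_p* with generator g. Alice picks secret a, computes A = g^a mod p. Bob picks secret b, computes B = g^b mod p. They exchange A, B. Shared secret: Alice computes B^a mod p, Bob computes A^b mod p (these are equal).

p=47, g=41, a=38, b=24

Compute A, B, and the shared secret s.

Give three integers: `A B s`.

A = 41^38 mod 47  (bits of 38 = 100110)
  bit 0 = 1: r = r^2 * 41 mod 47 = 1^2 * 41 = 1*41 = 41
  bit 1 = 0: r = r^2 mod 47 = 41^2 = 36
  bit 2 = 0: r = r^2 mod 47 = 36^2 = 27
  bit 3 = 1: r = r^2 * 41 mod 47 = 27^2 * 41 = 24*41 = 44
  bit 4 = 1: r = r^2 * 41 mod 47 = 44^2 * 41 = 9*41 = 40
  bit 5 = 0: r = r^2 mod 47 = 40^2 = 2
  -> A = 2
B = 41^24 mod 47  (bits of 24 = 11000)
  bit 0 = 1: r = r^2 * 41 mod 47 = 1^2 * 41 = 1*41 = 41
  bit 1 = 1: r = r^2 * 41 mod 47 = 41^2 * 41 = 36*41 = 19
  bit 2 = 0: r = r^2 mod 47 = 19^2 = 32
  bit 3 = 0: r = r^2 mod 47 = 32^2 = 37
  bit 4 = 0: r = r^2 mod 47 = 37^2 = 6
  -> B = 6
s = B^a = 6^38 mod 47  (bits of 38 = 100110)
  bit 0 = 1: r = r^2 * 6 mod 47 = 1^2 * 6 = 1*6 = 6
  bit 1 = 0: r = r^2 mod 47 = 6^2 = 36
  bit 2 = 0: r = r^2 mod 47 = 36^2 = 27
  bit 3 = 1: r = r^2 * 6 mod 47 = 27^2 * 6 = 24*6 = 3
  bit 4 = 1: r = r^2 * 6 mod 47 = 3^2 * 6 = 9*6 = 7
  bit 5 = 0: r = r^2 mod 47 = 7^2 = 2
  -> s = B^a = 2

Answer: 2 6 2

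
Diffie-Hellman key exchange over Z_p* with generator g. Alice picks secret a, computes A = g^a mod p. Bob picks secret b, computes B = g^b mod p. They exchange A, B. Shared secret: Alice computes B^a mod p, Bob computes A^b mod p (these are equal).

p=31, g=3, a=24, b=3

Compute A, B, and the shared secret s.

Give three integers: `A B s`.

Answer: 2 27 8

Derivation:
A = 3^24 mod 31  (bits of 24 = 11000)
  bit 0 = 1: r = r^2 * 3 mod 31 = 1^2 * 3 = 1*3 = 3
  bit 1 = 1: r = r^2 * 3 mod 31 = 3^2 * 3 = 9*3 = 27
  bit 2 = 0: r = r^2 mod 31 = 27^2 = 16
  bit 3 = 0: r = r^2 mod 31 = 16^2 = 8
  bit 4 = 0: r = r^2 mod 31 = 8^2 = 2
  -> A = 2
B = 3^3 mod 31  (bits of 3 = 11)
  bit 0 = 1: r = r^2 * 3 mod 31 = 1^2 * 3 = 1*3 = 3
  bit 1 = 1: r = r^2 * 3 mod 31 = 3^2 * 3 = 9*3 = 27
  -> B = 27
s = B^a = 27^24 mod 31  (bits of 24 = 11000)
  bit 0 = 1: r = r^2 * 27 mod 31 = 1^2 * 27 = 1*27 = 27
  bit 1 = 1: r = r^2 * 27 mod 31 = 27^2 * 27 = 16*27 = 29
  bit 2 = 0: r = r^2 mod 31 = 29^2 = 4
  bit 3 = 0: r = r^2 mod 31 = 4^2 = 16
  bit 4 = 0: r = r^2 mod 31 = 16^2 = 8
  -> s = B^a = 8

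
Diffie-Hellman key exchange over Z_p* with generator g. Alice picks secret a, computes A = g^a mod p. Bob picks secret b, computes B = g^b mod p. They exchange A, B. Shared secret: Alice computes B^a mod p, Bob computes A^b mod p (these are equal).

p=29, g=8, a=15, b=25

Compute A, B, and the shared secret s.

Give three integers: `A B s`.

A = 8^15 mod 29  (bits of 15 = 1111)
  bit 0 = 1: r = r^2 * 8 mod 29 = 1^2 * 8 = 1*8 = 8
  bit 1 = 1: r = r^2 * 8 mod 29 = 8^2 * 8 = 6*8 = 19
  bit 2 = 1: r = r^2 * 8 mod 29 = 19^2 * 8 = 13*8 = 17
  bit 3 = 1: r = r^2 * 8 mod 29 = 17^2 * 8 = 28*8 = 21
  -> A = 21
B = 8^25 mod 29  (bits of 25 = 11001)
  bit 0 = 1: r = r^2 * 8 mod 29 = 1^2 * 8 = 1*8 = 8
  bit 1 = 1: r = r^2 * 8 mod 29 = 8^2 * 8 = 6*8 = 19
  bit 2 = 0: r = r^2 mod 29 = 19^2 = 13
  bit 3 = 0: r = r^2 mod 29 = 13^2 = 24
  bit 4 = 1: r = r^2 * 8 mod 29 = 24^2 * 8 = 25*8 = 26
  -> B = 26
s = B^a = 26^15 mod 29  (bits of 15 = 1111)
  bit 0 = 1: r = r^2 * 26 mod 29 = 1^2 * 26 = 1*26 = 26
  bit 1 = 1: r = r^2 * 26 mod 29 = 26^2 * 26 = 9*26 = 2
  bit 2 = 1: r = r^2 * 26 mod 29 = 2^2 * 26 = 4*26 = 17
  bit 3 = 1: r = r^2 * 26 mod 29 = 17^2 * 26 = 28*26 = 3
  -> s = B^a = 3

Answer: 21 26 3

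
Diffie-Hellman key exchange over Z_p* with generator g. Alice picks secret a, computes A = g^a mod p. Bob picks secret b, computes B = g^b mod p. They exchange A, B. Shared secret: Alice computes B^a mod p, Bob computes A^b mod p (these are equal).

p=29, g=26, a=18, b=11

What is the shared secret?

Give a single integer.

A = 26^18 mod 29  (bits of 18 = 10010)
  bit 0 = 1: r = r^2 * 26 mod 29 = 1^2 * 26 = 1*26 = 26
  bit 1 = 0: r = r^2 mod 29 = 26^2 = 9
  bit 2 = 0: r = r^2 mod 29 = 9^2 = 23
  bit 3 = 1: r = r^2 * 26 mod 29 = 23^2 * 26 = 7*26 = 8
  bit 4 = 0: r = r^2 mod 29 = 8^2 = 6
  -> A = 6
B = 26^11 mod 29  (bits of 11 = 1011)
  bit 0 = 1: r = r^2 * 26 mod 29 = 1^2 * 26 = 1*26 = 26
  bit 1 = 0: r = r^2 mod 29 = 26^2 = 9
  bit 2 = 1: r = r^2 * 26 mod 29 = 9^2 * 26 = 23*26 = 18
  bit 3 = 1: r = r^2 * 26 mod 29 = 18^2 * 26 = 5*26 = 14
  -> B = 14
s = B^a = 14^18 mod 29  (bits of 18 = 10010)
  bit 0 = 1: r = r^2 * 14 mod 29 = 1^2 * 14 = 1*14 = 14
  bit 1 = 0: r = r^2 mod 29 = 14^2 = 22
  bit 2 = 0: r = r^2 mod 29 = 22^2 = 20
  bit 3 = 1: r = r^2 * 14 mod 29 = 20^2 * 14 = 23*14 = 3
  bit 4 = 0: r = r^2 mod 29 = 3^2 = 9
  -> s = B^a = 9

Answer: 9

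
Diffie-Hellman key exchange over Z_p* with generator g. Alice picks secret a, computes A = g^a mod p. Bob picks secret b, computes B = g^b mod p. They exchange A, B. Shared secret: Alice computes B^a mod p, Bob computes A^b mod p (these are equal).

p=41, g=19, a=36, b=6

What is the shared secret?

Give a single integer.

A = 19^36 mod 41  (bits of 36 = 100100)
  bit 0 = 1: r = r^2 * 19 mod 41 = 1^2 * 19 = 1*19 = 19
  bit 1 = 0: r = r^2 mod 41 = 19^2 = 33
  bit 2 = 0: r = r^2 mod 41 = 33^2 = 23
  bit 3 = 1: r = r^2 * 19 mod 41 = 23^2 * 19 = 37*19 = 6
  bit 4 = 0: r = r^2 mod 41 = 6^2 = 36
  bit 5 = 0: r = r^2 mod 41 = 36^2 = 25
  -> A = 25
B = 19^6 mod 41  (bits of 6 = 110)
  bit 0 = 1: r = r^2 * 19 mod 41 = 1^2 * 19 = 1*19 = 19
  bit 1 = 1: r = r^2 * 19 mod 41 = 19^2 * 19 = 33*19 = 12
  bit 2 = 0: r = r^2 mod 41 = 12^2 = 21
  -> B = 21
s = B^a = 21^36 mod 41  (bits of 36 = 100100)
  bit 0 = 1: r = r^2 * 21 mod 41 = 1^2 * 21 = 1*21 = 21
  bit 1 = 0: r = r^2 mod 41 = 21^2 = 31
  bit 2 = 0: r = r^2 mod 41 = 31^2 = 18
  bit 3 = 1: r = r^2 * 21 mod 41 = 18^2 * 21 = 37*21 = 39
  bit 4 = 0: r = r^2 mod 41 = 39^2 = 4
  bit 5 = 0: r = r^2 mod 41 = 4^2 = 16
  -> s = B^a = 16

Answer: 16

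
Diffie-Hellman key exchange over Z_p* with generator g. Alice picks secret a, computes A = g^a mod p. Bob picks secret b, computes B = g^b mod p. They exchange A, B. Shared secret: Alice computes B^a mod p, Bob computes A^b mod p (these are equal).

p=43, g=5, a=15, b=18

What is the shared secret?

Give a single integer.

Answer: 11

Derivation:
A = 5^15 mod 43  (bits of 15 = 1111)
  bit 0 = 1: r = r^2 * 5 mod 43 = 1^2 * 5 = 1*5 = 5
  bit 1 = 1: r = r^2 * 5 mod 43 = 5^2 * 5 = 25*5 = 39
  bit 2 = 1: r = r^2 * 5 mod 43 = 39^2 * 5 = 16*5 = 37
  bit 3 = 1: r = r^2 * 5 mod 43 = 37^2 * 5 = 36*5 = 8
  -> A = 8
B = 5^18 mod 43  (bits of 18 = 10010)
  bit 0 = 1: r = r^2 * 5 mod 43 = 1^2 * 5 = 1*5 = 5
  bit 1 = 0: r = r^2 mod 43 = 5^2 = 25
  bit 2 = 0: r = r^2 mod 43 = 25^2 = 23
  bit 3 = 1: r = r^2 * 5 mod 43 = 23^2 * 5 = 13*5 = 22
  bit 4 = 0: r = r^2 mod 43 = 22^2 = 11
  -> B = 11
s = B^a = 11^15 mod 43  (bits of 15 = 1111)
  bit 0 = 1: r = r^2 * 11 mod 43 = 1^2 * 11 = 1*11 = 11
  bit 1 = 1: r = r^2 * 11 mod 43 = 11^2 * 11 = 35*11 = 41
  bit 2 = 1: r = r^2 * 11 mod 43 = 41^2 * 11 = 4*11 = 1
  bit 3 = 1: r = r^2 * 11 mod 43 = 1^2 * 11 = 1*11 = 11
  -> s = B^a = 11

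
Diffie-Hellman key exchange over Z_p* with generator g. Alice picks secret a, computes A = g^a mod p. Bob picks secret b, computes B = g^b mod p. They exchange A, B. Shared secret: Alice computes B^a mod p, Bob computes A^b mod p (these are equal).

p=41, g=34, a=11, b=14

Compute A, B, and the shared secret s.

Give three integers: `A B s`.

Answer: 19 2 39

Derivation:
A = 34^11 mod 41  (bits of 11 = 1011)
  bit 0 = 1: r = r^2 * 34 mod 41 = 1^2 * 34 = 1*34 = 34
  bit 1 = 0: r = r^2 mod 41 = 34^2 = 8
  bit 2 = 1: r = r^2 * 34 mod 41 = 8^2 * 34 = 23*34 = 3
  bit 3 = 1: r = r^2 * 34 mod 41 = 3^2 * 34 = 9*34 = 19
  -> A = 19
B = 34^14 mod 41  (bits of 14 = 1110)
  bit 0 = 1: r = r^2 * 34 mod 41 = 1^2 * 34 = 1*34 = 34
  bit 1 = 1: r = r^2 * 34 mod 41 = 34^2 * 34 = 8*34 = 26
  bit 2 = 1: r = r^2 * 34 mod 41 = 26^2 * 34 = 20*34 = 24
  bit 3 = 0: r = r^2 mod 41 = 24^2 = 2
  -> B = 2
s = B^a = 2^11 mod 41  (bits of 11 = 1011)
  bit 0 = 1: r = r^2 * 2 mod 41 = 1^2 * 2 = 1*2 = 2
  bit 1 = 0: r = r^2 mod 41 = 2^2 = 4
  bit 2 = 1: r = r^2 * 2 mod 41 = 4^2 * 2 = 16*2 = 32
  bit 3 = 1: r = r^2 * 2 mod 41 = 32^2 * 2 = 40*2 = 39
  -> s = B^a = 39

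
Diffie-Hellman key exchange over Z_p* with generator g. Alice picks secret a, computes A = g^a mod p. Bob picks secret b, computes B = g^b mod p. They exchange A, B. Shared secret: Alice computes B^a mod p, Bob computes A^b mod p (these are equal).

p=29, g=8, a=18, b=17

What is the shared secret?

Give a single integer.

A = 8^18 mod 29  (bits of 18 = 10010)
  bit 0 = 1: r = r^2 * 8 mod 29 = 1^2 * 8 = 1*8 = 8
  bit 1 = 0: r = r^2 mod 29 = 8^2 = 6
  bit 2 = 0: r = r^2 mod 29 = 6^2 = 7
  bit 3 = 1: r = r^2 * 8 mod 29 = 7^2 * 8 = 20*8 = 15
  bit 4 = 0: r = r^2 mod 29 = 15^2 = 22
  -> A = 22
B = 8^17 mod 29  (bits of 17 = 10001)
  bit 0 = 1: r = r^2 * 8 mod 29 = 1^2 * 8 = 1*8 = 8
  bit 1 = 0: r = r^2 mod 29 = 8^2 = 6
  bit 2 = 0: r = r^2 mod 29 = 6^2 = 7
  bit 3 = 0: r = r^2 mod 29 = 7^2 = 20
  bit 4 = 1: r = r^2 * 8 mod 29 = 20^2 * 8 = 23*8 = 10
  -> B = 10
s = B^a = 10^18 mod 29  (bits of 18 = 10010)
  bit 0 = 1: r = r^2 * 10 mod 29 = 1^2 * 10 = 1*10 = 10
  bit 1 = 0: r = r^2 mod 29 = 10^2 = 13
  bit 2 = 0: r = r^2 mod 29 = 13^2 = 24
  bit 3 = 1: r = r^2 * 10 mod 29 = 24^2 * 10 = 25*10 = 18
  bit 4 = 0: r = r^2 mod 29 = 18^2 = 5
  -> s = B^a = 5

Answer: 5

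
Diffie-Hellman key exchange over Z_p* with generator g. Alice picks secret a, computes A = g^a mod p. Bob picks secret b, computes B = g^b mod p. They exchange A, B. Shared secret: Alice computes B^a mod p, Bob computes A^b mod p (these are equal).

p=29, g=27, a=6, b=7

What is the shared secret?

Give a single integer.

A = 27^6 mod 29  (bits of 6 = 110)
  bit 0 = 1: r = r^2 * 27 mod 29 = 1^2 * 27 = 1*27 = 27
  bit 1 = 1: r = r^2 * 27 mod 29 = 27^2 * 27 = 4*27 = 21
  bit 2 = 0: r = r^2 mod 29 = 21^2 = 6
  -> A = 6
B = 27^7 mod 29  (bits of 7 = 111)
  bit 0 = 1: r = r^2 * 27 mod 29 = 1^2 * 27 = 1*27 = 27
  bit 1 = 1: r = r^2 * 27 mod 29 = 27^2 * 27 = 4*27 = 21
  bit 2 = 1: r = r^2 * 27 mod 29 = 21^2 * 27 = 6*27 = 17
  -> B = 17
s = B^a = 17^6 mod 29  (bits of 6 = 110)
  bit 0 = 1: r = r^2 * 17 mod 29 = 1^2 * 17 = 1*17 = 17
  bit 1 = 1: r = r^2 * 17 mod 29 = 17^2 * 17 = 28*17 = 12
  bit 2 = 0: r = r^2 mod 29 = 12^2 = 28
  -> s = B^a = 28

Answer: 28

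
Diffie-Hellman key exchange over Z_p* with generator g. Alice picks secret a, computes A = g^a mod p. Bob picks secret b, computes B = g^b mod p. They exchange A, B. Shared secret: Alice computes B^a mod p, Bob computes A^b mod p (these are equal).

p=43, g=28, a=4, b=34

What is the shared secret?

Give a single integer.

A = 28^4 mod 43  (bits of 4 = 100)
  bit 0 = 1: r = r^2 * 28 mod 43 = 1^2 * 28 = 1*28 = 28
  bit 1 = 0: r = r^2 mod 43 = 28^2 = 10
  bit 2 = 0: r = r^2 mod 43 = 10^2 = 14
  -> A = 14
B = 28^34 mod 43  (bits of 34 = 100010)
  bit 0 = 1: r = r^2 * 28 mod 43 = 1^2 * 28 = 1*28 = 28
  bit 1 = 0: r = r^2 mod 43 = 28^2 = 10
  bit 2 = 0: r = r^2 mod 43 = 10^2 = 14
  bit 3 = 0: r = r^2 mod 43 = 14^2 = 24
  bit 4 = 1: r = r^2 * 28 mod 43 = 24^2 * 28 = 17*28 = 3
  bit 5 = 0: r = r^2 mod 43 = 3^2 = 9
  -> B = 9
s = B^a = 9^4 mod 43  (bits of 4 = 100)
  bit 0 = 1: r = r^2 * 9 mod 43 = 1^2 * 9 = 1*9 = 9
  bit 1 = 0: r = r^2 mod 43 = 9^2 = 38
  bit 2 = 0: r = r^2 mod 43 = 38^2 = 25
  -> s = B^a = 25

Answer: 25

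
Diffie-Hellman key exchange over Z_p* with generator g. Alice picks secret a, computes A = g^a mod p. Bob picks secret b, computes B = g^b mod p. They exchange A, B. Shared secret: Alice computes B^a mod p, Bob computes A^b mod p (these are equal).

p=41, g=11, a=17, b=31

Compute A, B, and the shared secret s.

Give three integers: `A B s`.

Answer: 28 24 35

Derivation:
A = 11^17 mod 41  (bits of 17 = 10001)
  bit 0 = 1: r = r^2 * 11 mod 41 = 1^2 * 11 = 1*11 = 11
  bit 1 = 0: r = r^2 mod 41 = 11^2 = 39
  bit 2 = 0: r = r^2 mod 41 = 39^2 = 4
  bit 3 = 0: r = r^2 mod 41 = 4^2 = 16
  bit 4 = 1: r = r^2 * 11 mod 41 = 16^2 * 11 = 10*11 = 28
  -> A = 28
B = 11^31 mod 41  (bits of 31 = 11111)
  bit 0 = 1: r = r^2 * 11 mod 41 = 1^2 * 11 = 1*11 = 11
  bit 1 = 1: r = r^2 * 11 mod 41 = 11^2 * 11 = 39*11 = 19
  bit 2 = 1: r = r^2 * 11 mod 41 = 19^2 * 11 = 33*11 = 35
  bit 3 = 1: r = r^2 * 11 mod 41 = 35^2 * 11 = 36*11 = 27
  bit 4 = 1: r = r^2 * 11 mod 41 = 27^2 * 11 = 32*11 = 24
  -> B = 24
s = B^a = 24^17 mod 41  (bits of 17 = 10001)
  bit 0 = 1: r = r^2 * 24 mod 41 = 1^2 * 24 = 1*24 = 24
  bit 1 = 0: r = r^2 mod 41 = 24^2 = 2
  bit 2 = 0: r = r^2 mod 41 = 2^2 = 4
  bit 3 = 0: r = r^2 mod 41 = 4^2 = 16
  bit 4 = 1: r = r^2 * 24 mod 41 = 16^2 * 24 = 10*24 = 35
  -> s = B^a = 35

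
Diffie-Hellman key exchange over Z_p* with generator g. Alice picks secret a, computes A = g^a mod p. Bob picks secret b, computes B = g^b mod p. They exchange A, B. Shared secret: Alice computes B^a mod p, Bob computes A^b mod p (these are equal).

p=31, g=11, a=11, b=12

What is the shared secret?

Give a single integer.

A = 11^11 mod 31  (bits of 11 = 1011)
  bit 0 = 1: r = r^2 * 11 mod 31 = 1^2 * 11 = 1*11 = 11
  bit 1 = 0: r = r^2 mod 31 = 11^2 = 28
  bit 2 = 1: r = r^2 * 11 mod 31 = 28^2 * 11 = 9*11 = 6
  bit 3 = 1: r = r^2 * 11 mod 31 = 6^2 * 11 = 5*11 = 24
  -> A = 24
B = 11^12 mod 31  (bits of 12 = 1100)
  bit 0 = 1: r = r^2 * 11 mod 31 = 1^2 * 11 = 1*11 = 11
  bit 1 = 1: r = r^2 * 11 mod 31 = 11^2 * 11 = 28*11 = 29
  bit 2 = 0: r = r^2 mod 31 = 29^2 = 4
  bit 3 = 0: r = r^2 mod 31 = 4^2 = 16
  -> B = 16
s = B^a = 16^11 mod 31  (bits of 11 = 1011)
  bit 0 = 1: r = r^2 * 16 mod 31 = 1^2 * 16 = 1*16 = 16
  bit 1 = 0: r = r^2 mod 31 = 16^2 = 8
  bit 2 = 1: r = r^2 * 16 mod 31 = 8^2 * 16 = 2*16 = 1
  bit 3 = 1: r = r^2 * 16 mod 31 = 1^2 * 16 = 1*16 = 16
  -> s = B^a = 16

Answer: 16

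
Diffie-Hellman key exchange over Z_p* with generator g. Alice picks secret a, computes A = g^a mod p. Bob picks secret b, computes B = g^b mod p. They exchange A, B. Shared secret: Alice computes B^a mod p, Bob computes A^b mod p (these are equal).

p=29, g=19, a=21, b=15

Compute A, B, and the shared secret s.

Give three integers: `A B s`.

Answer: 17 10 12

Derivation:
A = 19^21 mod 29  (bits of 21 = 10101)
  bit 0 = 1: r = r^2 * 19 mod 29 = 1^2 * 19 = 1*19 = 19
  bit 1 = 0: r = r^2 mod 29 = 19^2 = 13
  bit 2 = 1: r = r^2 * 19 mod 29 = 13^2 * 19 = 24*19 = 21
  bit 3 = 0: r = r^2 mod 29 = 21^2 = 6
  bit 4 = 1: r = r^2 * 19 mod 29 = 6^2 * 19 = 7*19 = 17
  -> A = 17
B = 19^15 mod 29  (bits of 15 = 1111)
  bit 0 = 1: r = r^2 * 19 mod 29 = 1^2 * 19 = 1*19 = 19
  bit 1 = 1: r = r^2 * 19 mod 29 = 19^2 * 19 = 13*19 = 15
  bit 2 = 1: r = r^2 * 19 mod 29 = 15^2 * 19 = 22*19 = 12
  bit 3 = 1: r = r^2 * 19 mod 29 = 12^2 * 19 = 28*19 = 10
  -> B = 10
s = B^a = 10^21 mod 29  (bits of 21 = 10101)
  bit 0 = 1: r = r^2 * 10 mod 29 = 1^2 * 10 = 1*10 = 10
  bit 1 = 0: r = r^2 mod 29 = 10^2 = 13
  bit 2 = 1: r = r^2 * 10 mod 29 = 13^2 * 10 = 24*10 = 8
  bit 3 = 0: r = r^2 mod 29 = 8^2 = 6
  bit 4 = 1: r = r^2 * 10 mod 29 = 6^2 * 10 = 7*10 = 12
  -> s = B^a = 12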